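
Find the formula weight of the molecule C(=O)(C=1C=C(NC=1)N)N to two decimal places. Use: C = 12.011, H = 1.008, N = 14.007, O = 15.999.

Molecular formula: C5H7N3O.
M = 5×12.011 + 7×1.008 + 3×14.007 + 1×15.999 = 125.13 g/mol.

125.13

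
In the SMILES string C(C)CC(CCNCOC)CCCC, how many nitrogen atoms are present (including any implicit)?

The symbol for nitrogen appears 1 time in the SMILES.

1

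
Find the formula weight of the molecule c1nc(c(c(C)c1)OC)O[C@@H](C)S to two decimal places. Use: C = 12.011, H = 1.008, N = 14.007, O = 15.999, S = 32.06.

199.27

Molecular formula: C9H13NO2S.
M = 9×12.011 + 13×1.008 + 1×14.007 + 2×15.999 + 1×32.06 = 199.27 g/mol.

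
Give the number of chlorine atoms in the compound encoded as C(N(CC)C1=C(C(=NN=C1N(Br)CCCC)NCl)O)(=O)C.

The symbol for chlorine appears 1 time in the SMILES.

1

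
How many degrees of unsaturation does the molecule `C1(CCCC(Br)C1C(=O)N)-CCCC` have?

2

Molecular formula from the SMILES: C11H20BrNO.
DoU = (2C + 2 + N − H − X)/2 = (2·11 + 2 + 1 − 20 − 1)/2 = 4/2 = 2.
(Structurally: 1 ring(s) + 1 π bond(s) = 2.)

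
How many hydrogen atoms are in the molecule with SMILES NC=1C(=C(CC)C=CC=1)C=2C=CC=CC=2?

15

Hydrogens are implicit in SMILES; fill each atom to its normal valence:
  8 × C (aromatic): 1 H each → 8
  4 × C (aromatic): no H
  1 × C: 3 H
  1 × C: 2 H
  1 × N: 2 H
  Total hydrogens = 15.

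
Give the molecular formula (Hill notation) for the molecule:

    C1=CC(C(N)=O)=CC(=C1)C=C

C9H9NO

Heavy atoms from the SMILES: 9 C, 1 N, 1 O.
Implicit hydrogens by atom environment:
  4 × C (aromatic): 1 H each → 4
  2 × C (aromatic): no H
  1 × C: 2 H
  1 × C: 1 H
  1 × C: no H
  1 × N: 2 H
  1 × O: no H
  Total hydrogens = 9.
Molecular formula: C9H9NO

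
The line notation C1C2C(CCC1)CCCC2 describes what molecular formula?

Heavy atoms from the SMILES: 10 C.
Implicit hydrogens by atom environment:
  8 × C: 2 H each → 16
  2 × C: 1 H each → 2
  Total hydrogens = 18.
Molecular formula: C10H18

C10H18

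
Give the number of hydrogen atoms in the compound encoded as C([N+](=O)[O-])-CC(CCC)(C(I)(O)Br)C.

Hydrogens are implicit in SMILES; fill each atom to its normal valence:
  4 × C: 2 H each → 8
  2 × C: 3 H each → 6
  2 × C: no H
  1 × Br: no H
  1 × I: no H
  1 × N (charge +1): no H
  1 × O: 1 H
  1 × O: no H
  1 × O (charge -1): no H
  Total hydrogens = 15.

15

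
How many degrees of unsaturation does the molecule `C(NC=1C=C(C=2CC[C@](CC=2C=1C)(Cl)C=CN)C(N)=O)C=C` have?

Molecular formula from the SMILES: C17H22ClN3O.
DoU = (2C + 2 + N − H − X)/2 = (2·17 + 2 + 3 − 22 − 1)/2 = 16/2 = 8.
(Structurally: 2 ring(s) + 6 π bond(s) = 8.)

8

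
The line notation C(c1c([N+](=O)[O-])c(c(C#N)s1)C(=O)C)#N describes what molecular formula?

Heavy atoms from the SMILES: 8 C, 3 N, 3 O, 1 S.
Implicit hydrogens by atom environment:
  4 × C (aromatic): no H
  3 × C: no H
  2 × N: no H
  2 × O: no H
  1 × C: 3 H
  1 × N (charge +1): no H
  1 × O (charge -1): no H
  1 × S (aromatic): no H
  Total hydrogens = 3.
Molecular formula: C8H3N3O3S

C8H3N3O3S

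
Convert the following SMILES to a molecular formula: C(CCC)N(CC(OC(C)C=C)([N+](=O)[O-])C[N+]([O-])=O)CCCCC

Heavy atoms from the SMILES: 16 C, 3 N, 5 O.
Implicit hydrogens by atom environment:
  10 × C: 2 H each → 20
  3 × C: 3 H each → 9
  3 × O: no H
  2 × C: 1 H each → 2
  2 × N (charge +1): no H
  2 × O (charge -1): no H
  1 × C: no H
  1 × N: no H
  Total hydrogens = 31.
Molecular formula: C16H31N3O5

C16H31N3O5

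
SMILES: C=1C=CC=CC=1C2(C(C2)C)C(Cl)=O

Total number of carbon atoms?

11

The symbol for carbon appears 11 times in the SMILES. (Cl is a single chlorine, not C + l.)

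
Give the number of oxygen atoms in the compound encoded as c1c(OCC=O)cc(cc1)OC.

The symbol for oxygen appears 3 times in the SMILES.

3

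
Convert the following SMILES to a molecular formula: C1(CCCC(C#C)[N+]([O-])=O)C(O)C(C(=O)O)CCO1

C12H17NO6

Heavy atoms from the SMILES: 12 C, 1 N, 6 O.
Implicit hydrogens by atom environment:
  5 × C: 2 H each → 10
  5 × C: 1 H each → 5
  3 × O: no H
  2 × C: no H
  2 × O: 1 H each → 2
  1 × N (charge +1): no H
  1 × O (charge -1): no H
  Total hydrogens = 17.
Molecular formula: C12H17NO6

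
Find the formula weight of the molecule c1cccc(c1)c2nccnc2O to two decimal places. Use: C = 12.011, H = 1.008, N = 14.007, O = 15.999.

172.19

Molecular formula: C10H8N2O.
M = 10×12.011 + 8×1.008 + 2×14.007 + 1×15.999 = 172.19 g/mol.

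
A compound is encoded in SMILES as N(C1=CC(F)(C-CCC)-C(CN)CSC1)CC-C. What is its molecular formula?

C14H27FN2S

Heavy atoms from the SMILES: 14 C, 1 F, 2 N, 1 S.
Implicit hydrogens by atom environment:
  8 × C: 2 H each → 16
  2 × C: 3 H each → 6
  2 × C: 1 H each → 2
  2 × C: no H
  1 × F: no H
  1 × N: 2 H
  1 × N: 1 H
  1 × S: no H
  Total hydrogens = 27.
Molecular formula: C14H27FN2S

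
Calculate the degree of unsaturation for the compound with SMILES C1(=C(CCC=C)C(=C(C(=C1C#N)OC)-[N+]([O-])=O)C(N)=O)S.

9

Molecular formula from the SMILES: C13H13N3O4S.
DoU = (2C + 2 + N − H − X)/2 = (2·13 + 2 + 3 − 13 − 0)/2 = 18/2 = 9.
(Structurally: 1 ring(s) + 8 π bond(s) = 9.)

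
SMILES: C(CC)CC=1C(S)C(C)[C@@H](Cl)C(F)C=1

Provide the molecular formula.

Heavy atoms from the SMILES: 11 C, 1 Cl, 1 F, 1 S.
Implicit hydrogens by atom environment:
  5 × C: 1 H each → 5
  3 × C: 2 H each → 6
  2 × C: 3 H each → 6
  1 × C: no H
  1 × Cl: no H
  1 × F: no H
  1 × S: 1 H
  Total hydrogens = 18.
Molecular formula: C11H18ClFS

C11H18ClFS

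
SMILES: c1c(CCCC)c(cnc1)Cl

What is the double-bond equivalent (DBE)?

Molecular formula from the SMILES: C9H12ClN.
DoU = (2C + 2 + N − H − X)/2 = (2·9 + 2 + 1 − 12 − 1)/2 = 8/2 = 4.
(Structurally: 1 ring(s) + 3 π bond(s) = 4.)

4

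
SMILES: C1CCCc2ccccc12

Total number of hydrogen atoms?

Hydrogens are implicit in SMILES; fill each atom to its normal valence:
  4 × C: 2 H each → 8
  4 × C (aromatic): 1 H each → 4
  2 × C (aromatic): no H
  Total hydrogens = 12.

12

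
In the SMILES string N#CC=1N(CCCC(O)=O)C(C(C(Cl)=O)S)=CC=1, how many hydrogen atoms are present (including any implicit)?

Hydrogens are implicit in SMILES; fill each atom to its normal valence:
  3 × C: 2 H each → 6
  3 × C: no H
  2 × C (aromatic): 1 H each → 2
  2 × C (aromatic): no H
  2 × O: no H
  1 × C: 1 H
  1 × Cl: no H
  1 × N (aromatic): no H
  1 × N: no H
  1 × O: 1 H
  1 × S: 1 H
  Total hydrogens = 11.

11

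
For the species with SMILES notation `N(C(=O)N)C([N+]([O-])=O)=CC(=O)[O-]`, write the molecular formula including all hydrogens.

C4H4N3O5-

Heavy atoms from the SMILES: 4 C, 3 N, 5 O.
Implicit hydrogens by atom environment:
  3 × C: no H
  3 × O: no H
  2 × O (charge -1): no H
  1 × C: 1 H
  1 × N: 2 H
  1 × N: 1 H
  1 × N (charge +1): no H
  Total hydrogens = 4.
Net charge -1.
Molecular formula: C4H4N3O5-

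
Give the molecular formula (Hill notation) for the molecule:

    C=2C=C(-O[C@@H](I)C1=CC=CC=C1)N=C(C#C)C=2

Heavy atoms from the SMILES: 14 C, 1 I, 1 N, 1 O.
Implicit hydrogens by atom environment:
  8 × C (aromatic): 1 H each → 8
  3 × C (aromatic): no H
  2 × C: 1 H each → 2
  1 × C: no H
  1 × I: no H
  1 × N (aromatic): no H
  1 × O: no H
  Total hydrogens = 10.
Molecular formula: C14H10INO

C14H10INO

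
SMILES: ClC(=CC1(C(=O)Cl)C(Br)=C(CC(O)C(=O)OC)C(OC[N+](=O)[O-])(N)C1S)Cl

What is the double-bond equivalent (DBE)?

Molecular formula from the SMILES: C13H14BrCl3N2O7S.
DoU = (2C + 2 + N − H − X)/2 = (2·13 + 2 + 2 − 14 − 4)/2 = 12/2 = 6.
(Structurally: 1 ring(s) + 5 π bond(s) = 6.)

6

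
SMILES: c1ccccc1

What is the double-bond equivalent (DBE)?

4

Molecular formula from the SMILES: C6H6.
DoU = (2C + 2 + N − H − X)/2 = (2·6 + 2 + 0 − 6 − 0)/2 = 8/2 = 4.
(Structurally: 1 ring(s) + 3 π bond(s) = 4.)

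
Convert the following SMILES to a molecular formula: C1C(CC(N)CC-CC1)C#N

C9H16N2

Heavy atoms from the SMILES: 9 C, 2 N.
Implicit hydrogens by atom environment:
  6 × C: 2 H each → 12
  2 × C: 1 H each → 2
  1 × C: no H
  1 × N: 2 H
  1 × N: no H
  Total hydrogens = 16.
Molecular formula: C9H16N2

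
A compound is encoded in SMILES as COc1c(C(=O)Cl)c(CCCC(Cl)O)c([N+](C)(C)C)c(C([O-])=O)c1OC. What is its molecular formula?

Heavy atoms from the SMILES: 17 C, 2 Cl, 1 N, 6 O.
Implicit hydrogens by atom environment:
  6 × C (aromatic): no H
  5 × C: 3 H each → 15
  4 × O: no H
  3 × C: 2 H each → 6
  2 × C: no H
  2 × Cl: no H
  1 × C: 1 H
  1 × N (charge +1): no H
  1 × O: 1 H
  1 × O (charge -1): no H
  Total hydrogens = 23.
Molecular formula: C17H23Cl2NO6

C17H23Cl2NO6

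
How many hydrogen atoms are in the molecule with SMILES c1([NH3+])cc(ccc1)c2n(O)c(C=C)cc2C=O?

13

Hydrogens are implicit in SMILES; fill each atom to its normal valence:
  5 × C (aromatic): 1 H each → 5
  5 × C (aromatic): no H
  2 × C: 1 H each → 2
  1 × C: 2 H
  1 × N (charge +1): 3 H
  1 × N (aromatic): no H
  1 × O: 1 H
  1 × O: no H
  Total hydrogens = 13.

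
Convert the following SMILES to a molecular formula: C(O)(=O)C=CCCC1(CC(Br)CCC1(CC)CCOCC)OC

C18H31BrO4

Heavy atoms from the SMILES: 1 Br, 18 C, 4 O.
Implicit hydrogens by atom environment:
  9 × C: 2 H each → 18
  3 × C: 3 H each → 9
  3 × C: 1 H each → 3
  3 × C: no H
  3 × O: no H
  1 × Br: no H
  1 × O: 1 H
  Total hydrogens = 31.
Molecular formula: C18H31BrO4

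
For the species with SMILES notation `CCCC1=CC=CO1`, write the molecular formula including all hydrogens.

C7H10O

Heavy atoms from the SMILES: 7 C, 1 O.
Implicit hydrogens by atom environment:
  3 × C (aromatic): 1 H each → 3
  2 × C: 2 H each → 4
  1 × C: 3 H
  1 × C (aromatic): no H
  1 × O (aromatic): no H
  Total hydrogens = 10.
Molecular formula: C7H10O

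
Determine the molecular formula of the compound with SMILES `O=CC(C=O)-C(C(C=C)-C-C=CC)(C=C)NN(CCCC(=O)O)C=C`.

C19H28N2O4

Heavy atoms from the SMILES: 19 C, 2 N, 4 O.
Implicit hydrogens by atom environment:
  9 × C: 1 H each → 9
  7 × C: 2 H each → 14
  3 × O: no H
  2 × C: no H
  1 × C: 3 H
  1 × N: 1 H
  1 × N: no H
  1 × O: 1 H
  Total hydrogens = 28.
Molecular formula: C19H28N2O4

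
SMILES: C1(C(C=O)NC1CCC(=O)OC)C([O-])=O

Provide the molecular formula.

Heavy atoms from the SMILES: 9 C, 1 N, 5 O.
Implicit hydrogens by atom environment:
  4 × C: 1 H each → 4
  4 × O: no H
  2 × C: 2 H each → 4
  2 × C: no H
  1 × C: 3 H
  1 × N: 1 H
  1 × O (charge -1): no H
  Total hydrogens = 12.
Net charge -1.
Molecular formula: C9H12NO5-

C9H12NO5-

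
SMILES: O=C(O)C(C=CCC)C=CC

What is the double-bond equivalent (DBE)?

3

Molecular formula from the SMILES: C9H14O2.
DoU = (2C + 2 + N − H − X)/2 = (2·9 + 2 + 0 − 14 − 0)/2 = 6/2 = 3.
(Structurally: 0 ring(s) + 3 π bond(s) = 3.)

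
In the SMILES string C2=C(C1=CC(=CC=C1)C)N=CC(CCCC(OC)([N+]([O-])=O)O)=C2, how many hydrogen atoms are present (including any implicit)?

20

Hydrogens are implicit in SMILES; fill each atom to its normal valence:
  7 × C (aromatic): 1 H each → 7
  4 × C (aromatic): no H
  3 × C: 2 H each → 6
  2 × C: 3 H each → 6
  2 × O: no H
  1 × C: no H
  1 × N (aromatic): no H
  1 × N (charge +1): no H
  1 × O: 1 H
  1 × O (charge -1): no H
  Total hydrogens = 20.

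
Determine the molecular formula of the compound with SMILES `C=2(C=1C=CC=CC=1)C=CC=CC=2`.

Heavy atoms from the SMILES: 12 C.
Implicit hydrogens by atom environment:
  10 × C (aromatic): 1 H each → 10
  2 × C (aromatic): no H
  Total hydrogens = 10.
Molecular formula: C12H10

C12H10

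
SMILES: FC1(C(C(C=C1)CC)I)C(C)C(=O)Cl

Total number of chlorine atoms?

1

The symbol for chlorine appears 1 time in the SMILES.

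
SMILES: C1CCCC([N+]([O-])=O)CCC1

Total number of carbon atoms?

8

The symbol for carbon appears 8 times in the SMILES.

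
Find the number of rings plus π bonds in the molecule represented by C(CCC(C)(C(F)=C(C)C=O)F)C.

2

Molecular formula from the SMILES: C10H16F2O.
DoU = (2C + 2 + N − H − X)/2 = (2·10 + 2 + 0 − 16 − 2)/2 = 4/2 = 2.
(Structurally: 0 ring(s) + 2 π bond(s) = 2.)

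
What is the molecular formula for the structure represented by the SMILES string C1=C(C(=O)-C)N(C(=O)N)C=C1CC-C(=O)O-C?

Heavy atoms from the SMILES: 11 C, 2 N, 4 O.
Implicit hydrogens by atom environment:
  4 × O: no H
  3 × C: no H
  2 × C: 3 H each → 6
  2 × C: 2 H each → 4
  2 × C (aromatic): 1 H each → 2
  2 × C (aromatic): no H
  1 × N: 2 H
  1 × N (aromatic): no H
  Total hydrogens = 14.
Molecular formula: C11H14N2O4

C11H14N2O4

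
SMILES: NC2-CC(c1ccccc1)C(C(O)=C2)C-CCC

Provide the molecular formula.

Heavy atoms from the SMILES: 16 C, 1 N, 1 O.
Implicit hydrogens by atom environment:
  5 × C (aromatic): 1 H each → 5
  4 × C: 2 H each → 8
  4 × C: 1 H each → 4
  1 × C: 3 H
  1 × C: no H
  1 × C (aromatic): no H
  1 × N: 2 H
  1 × O: 1 H
  Total hydrogens = 23.
Molecular formula: C16H23NO

C16H23NO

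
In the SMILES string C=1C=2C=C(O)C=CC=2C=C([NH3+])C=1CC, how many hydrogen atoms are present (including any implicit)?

Hydrogens are implicit in SMILES; fill each atom to its normal valence:
  5 × C (aromatic): 1 H each → 5
  5 × C (aromatic): no H
  1 × C: 3 H
  1 × C: 2 H
  1 × N (charge +1): 3 H
  1 × O: 1 H
  Total hydrogens = 14.

14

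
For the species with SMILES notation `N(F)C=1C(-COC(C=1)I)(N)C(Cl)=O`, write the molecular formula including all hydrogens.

C6H7ClFIN2O2

Heavy atoms from the SMILES: 6 C, 1 Cl, 1 F, 1 I, 2 N, 2 O.
Implicit hydrogens by atom environment:
  3 × C: no H
  2 × C: 1 H each → 2
  2 × O: no H
  1 × C: 2 H
  1 × Cl: no H
  1 × F: no H
  1 × I: no H
  1 × N: 2 H
  1 × N: 1 H
  Total hydrogens = 7.
Molecular formula: C6H7ClFIN2O2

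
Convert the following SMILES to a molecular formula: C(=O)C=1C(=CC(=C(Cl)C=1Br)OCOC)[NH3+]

C9H10BrClNO3+

Heavy atoms from the SMILES: 1 Br, 9 C, 1 Cl, 1 N, 3 O.
Implicit hydrogens by atom environment:
  5 × C (aromatic): no H
  3 × O: no H
  1 × Br: no H
  1 × C: 3 H
  1 × C: 2 H
  1 × C (aromatic): 1 H
  1 × C: 1 H
  1 × Cl: no H
  1 × N (charge +1): 3 H
  Total hydrogens = 10.
Net charge +1.
Molecular formula: C9H10BrClNO3+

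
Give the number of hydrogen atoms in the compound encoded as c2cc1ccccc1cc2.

Hydrogens are implicit in SMILES; fill each atom to its normal valence:
  8 × C (aromatic): 1 H each → 8
  2 × C (aromatic): no H
  Total hydrogens = 8.

8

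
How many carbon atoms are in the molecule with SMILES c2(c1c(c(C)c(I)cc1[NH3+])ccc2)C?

The symbol for carbon appears 12 times in the SMILES. Lowercase c denotes aromatic carbon and counts toward C.

12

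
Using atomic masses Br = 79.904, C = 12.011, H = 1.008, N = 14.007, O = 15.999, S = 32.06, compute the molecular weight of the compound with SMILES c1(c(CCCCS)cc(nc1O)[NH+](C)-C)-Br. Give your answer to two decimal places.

Molecular formula: C11H18BrN2OS+.
M = 1×79.904 + 11×12.011 + 18×1.008 + 2×14.007 + 1×15.999 + 1×32.06 = 306.24 g/mol.

306.24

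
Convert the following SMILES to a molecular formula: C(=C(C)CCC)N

Heavy atoms from the SMILES: 6 C, 1 N.
Implicit hydrogens by atom environment:
  2 × C: 3 H each → 6
  2 × C: 2 H each → 4
  1 × C: 1 H
  1 × C: no H
  1 × N: 2 H
  Total hydrogens = 13.
Molecular formula: C6H13N

C6H13N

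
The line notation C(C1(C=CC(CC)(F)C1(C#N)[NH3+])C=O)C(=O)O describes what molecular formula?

Heavy atoms from the SMILES: 11 C, 1 F, 2 N, 3 O.
Implicit hydrogens by atom environment:
  5 × C: no H
  3 × C: 1 H each → 3
  2 × C: 2 H each → 4
  2 × O: no H
  1 × C: 3 H
  1 × F: no H
  1 × N (charge +1): 3 H
  1 × N: no H
  1 × O: 1 H
  Total hydrogens = 14.
Net charge +1.
Molecular formula: C11H14FN2O3+

C11H14FN2O3+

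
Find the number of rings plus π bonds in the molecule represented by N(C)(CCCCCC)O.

Molecular formula from the SMILES: C7H17NO.
DoU = (2C + 2 + N − H − X)/2 = (2·7 + 2 + 1 − 17 − 0)/2 = 0/2 = 0.
(Structurally: 0 ring(s) + 0 π bond(s) = 0.)

0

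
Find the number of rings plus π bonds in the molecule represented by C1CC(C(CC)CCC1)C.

1

Molecular formula from the SMILES: C10H20.
DoU = (2C + 2 + N − H − X)/2 = (2·10 + 2 + 0 − 20 − 0)/2 = 2/2 = 1.
(Structurally: 1 ring(s) + 0 π bond(s) = 1.)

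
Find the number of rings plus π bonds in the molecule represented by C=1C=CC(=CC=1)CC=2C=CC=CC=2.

8

Molecular formula from the SMILES: C13H12.
DoU = (2C + 2 + N − H − X)/2 = (2·13 + 2 + 0 − 12 − 0)/2 = 16/2 = 8.
(Structurally: 2 ring(s) + 6 π bond(s) = 8.)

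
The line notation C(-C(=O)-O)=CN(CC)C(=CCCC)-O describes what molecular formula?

Heavy atoms from the SMILES: 10 C, 1 N, 3 O.
Implicit hydrogens by atom environment:
  3 × C: 2 H each → 6
  3 × C: 1 H each → 3
  2 × C: 3 H each → 6
  2 × C: no H
  2 × O: 1 H each → 2
  1 × N: no H
  1 × O: no H
  Total hydrogens = 17.
Molecular formula: C10H17NO3

C10H17NO3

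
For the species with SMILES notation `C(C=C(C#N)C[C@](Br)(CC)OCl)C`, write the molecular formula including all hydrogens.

Heavy atoms from the SMILES: 1 Br, 9 C, 1 Cl, 1 N, 1 O.
Implicit hydrogens by atom environment:
  3 × C: 2 H each → 6
  3 × C: no H
  2 × C: 3 H each → 6
  1 × Br: no H
  1 × C: 1 H
  1 × Cl: no H
  1 × N: no H
  1 × O: no H
  Total hydrogens = 13.
Molecular formula: C9H13BrClNO

C9H13BrClNO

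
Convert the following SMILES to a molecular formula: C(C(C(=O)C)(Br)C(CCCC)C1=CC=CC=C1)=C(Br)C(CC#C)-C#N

C21H23Br2NO

Heavy atoms from the SMILES: 2 Br, 21 C, 1 N, 1 O.
Implicit hydrogens by atom environment:
  5 × C (aromatic): 1 H each → 5
  5 × C: no H
  4 × C: 2 H each → 8
  4 × C: 1 H each → 4
  2 × Br: no H
  2 × C: 3 H each → 6
  1 × C (aromatic): no H
  1 × N: no H
  1 × O: no H
  Total hydrogens = 23.
Molecular formula: C21H23Br2NO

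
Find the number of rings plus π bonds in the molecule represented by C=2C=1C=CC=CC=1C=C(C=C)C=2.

8

Molecular formula from the SMILES: C12H10.
DoU = (2C + 2 + N − H − X)/2 = (2·12 + 2 + 0 − 10 − 0)/2 = 16/2 = 8.
(Structurally: 2 ring(s) + 6 π bond(s) = 8.)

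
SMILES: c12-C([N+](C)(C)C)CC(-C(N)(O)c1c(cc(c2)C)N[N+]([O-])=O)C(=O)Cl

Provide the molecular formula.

Heavy atoms from the SMILES: 15 C, 1 Cl, 4 N, 4 O.
Implicit hydrogens by atom environment:
  4 × C: 3 H each → 12
  4 × C (aromatic): no H
  2 × C (aromatic): 1 H each → 2
  2 × C: 1 H each → 2
  2 × C: no H
  2 × N (charge +1): no H
  2 × O: no H
  1 × C: 2 H
  1 × Cl: no H
  1 × N: 2 H
  1 × N: 1 H
  1 × O: 1 H
  1 × O (charge -1): no H
  Total hydrogens = 22.
Net charge +1.
Molecular formula: C15H22ClN4O4+

C15H22ClN4O4+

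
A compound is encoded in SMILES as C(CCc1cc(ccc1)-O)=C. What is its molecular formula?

C10H12O

Heavy atoms from the SMILES: 10 C, 1 O.
Implicit hydrogens by atom environment:
  4 × C (aromatic): 1 H each → 4
  3 × C: 2 H each → 6
  2 × C (aromatic): no H
  1 × C: 1 H
  1 × O: 1 H
  Total hydrogens = 12.
Molecular formula: C10H12O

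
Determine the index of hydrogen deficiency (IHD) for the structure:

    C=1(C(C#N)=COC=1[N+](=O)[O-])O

6

Molecular formula from the SMILES: C5H2N2O4.
DoU = (2C + 2 + N − H − X)/2 = (2·5 + 2 + 2 − 2 − 0)/2 = 12/2 = 6.
(Structurally: 1 ring(s) + 5 π bond(s) = 6.)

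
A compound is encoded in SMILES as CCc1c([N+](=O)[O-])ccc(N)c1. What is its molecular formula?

Heavy atoms from the SMILES: 8 C, 2 N, 2 O.
Implicit hydrogens by atom environment:
  3 × C (aromatic): 1 H each → 3
  3 × C (aromatic): no H
  1 × C: 3 H
  1 × C: 2 H
  1 × N: 2 H
  1 × N (charge +1): no H
  1 × O: no H
  1 × O (charge -1): no H
  Total hydrogens = 10.
Molecular formula: C8H10N2O2

C8H10N2O2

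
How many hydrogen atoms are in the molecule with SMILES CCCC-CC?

14

Hydrogens are implicit in SMILES; fill each atom to its normal valence:
  4 × C: 2 H each → 8
  2 × C: 3 H each → 6
  Total hydrogens = 14.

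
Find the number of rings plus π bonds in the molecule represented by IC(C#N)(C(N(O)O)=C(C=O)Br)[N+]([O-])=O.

5

Molecular formula from the SMILES: C5H3BrIN3O5.
DoU = (2C + 2 + N − H − X)/2 = (2·5 + 2 + 3 − 3 − 2)/2 = 10/2 = 5.
(Structurally: 0 ring(s) + 5 π bond(s) = 5.)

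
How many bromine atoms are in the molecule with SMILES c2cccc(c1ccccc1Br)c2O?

The symbol for bromine appears 1 time in the SMILES.

1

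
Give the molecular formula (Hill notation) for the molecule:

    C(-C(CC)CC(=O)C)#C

C8H12O

Heavy atoms from the SMILES: 8 C, 1 O.
Implicit hydrogens by atom environment:
  2 × C: 3 H each → 6
  2 × C: 2 H each → 4
  2 × C: 1 H each → 2
  2 × C: no H
  1 × O: no H
  Total hydrogens = 12.
Molecular formula: C8H12O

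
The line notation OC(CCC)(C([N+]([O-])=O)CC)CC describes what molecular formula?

Heavy atoms from the SMILES: 9 C, 1 N, 3 O.
Implicit hydrogens by atom environment:
  4 × C: 2 H each → 8
  3 × C: 3 H each → 9
  1 × C: 1 H
  1 × C: no H
  1 × N (charge +1): no H
  1 × O: 1 H
  1 × O: no H
  1 × O (charge -1): no H
  Total hydrogens = 19.
Molecular formula: C9H19NO3

C9H19NO3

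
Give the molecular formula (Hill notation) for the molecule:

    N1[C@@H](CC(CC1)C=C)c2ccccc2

Heavy atoms from the SMILES: 13 C, 1 N.
Implicit hydrogens by atom environment:
  5 × C (aromatic): 1 H each → 5
  4 × C: 2 H each → 8
  3 × C: 1 H each → 3
  1 × C (aromatic): no H
  1 × N: 1 H
  Total hydrogens = 17.
Molecular formula: C13H17N

C13H17N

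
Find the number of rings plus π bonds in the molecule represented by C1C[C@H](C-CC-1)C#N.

3

Molecular formula from the SMILES: C7H11N.
DoU = (2C + 2 + N − H − X)/2 = (2·7 + 2 + 1 − 11 − 0)/2 = 6/2 = 3.
(Structurally: 1 ring(s) + 2 π bond(s) = 3.)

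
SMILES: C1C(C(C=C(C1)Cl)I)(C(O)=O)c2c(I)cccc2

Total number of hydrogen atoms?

Hydrogens are implicit in SMILES; fill each atom to its normal valence:
  4 × C (aromatic): 1 H each → 4
  3 × C: no H
  2 × C: 2 H each → 4
  2 × C: 1 H each → 2
  2 × C (aromatic): no H
  2 × I: no H
  1 × Cl: no H
  1 × O: 1 H
  1 × O: no H
  Total hydrogens = 11.

11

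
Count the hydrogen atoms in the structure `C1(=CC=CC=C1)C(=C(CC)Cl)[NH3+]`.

13

Hydrogens are implicit in SMILES; fill each atom to its normal valence:
  5 × C (aromatic): 1 H each → 5
  2 × C: no H
  1 × C: 3 H
  1 × C: 2 H
  1 × C (aromatic): no H
  1 × Cl: no H
  1 × N (charge +1): 3 H
  Total hydrogens = 13.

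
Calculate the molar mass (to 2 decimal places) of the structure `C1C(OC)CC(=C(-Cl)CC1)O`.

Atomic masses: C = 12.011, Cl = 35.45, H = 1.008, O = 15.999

176.64

Molecular formula: C8H13ClO2.
M = 8×12.011 + 1×35.45 + 13×1.008 + 2×15.999 = 176.64 g/mol.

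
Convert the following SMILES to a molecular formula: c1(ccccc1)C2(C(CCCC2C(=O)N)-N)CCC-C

C17H26N2O

Heavy atoms from the SMILES: 17 C, 2 N, 1 O.
Implicit hydrogens by atom environment:
  6 × C: 2 H each → 12
  5 × C (aromatic): 1 H each → 5
  2 × C: 1 H each → 2
  2 × C: no H
  2 × N: 2 H each → 4
  1 × C: 3 H
  1 × C (aromatic): no H
  1 × O: no H
  Total hydrogens = 26.
Molecular formula: C17H26N2O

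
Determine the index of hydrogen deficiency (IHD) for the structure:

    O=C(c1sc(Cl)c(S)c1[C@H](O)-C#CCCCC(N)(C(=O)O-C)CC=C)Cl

8

Molecular formula from the SMILES: C17H19Cl2NO4S2.
DoU = (2C + 2 + N − H − X)/2 = (2·17 + 2 + 1 − 19 − 2)/2 = 16/2 = 8.
(Structurally: 1 ring(s) + 7 π bond(s) = 8.)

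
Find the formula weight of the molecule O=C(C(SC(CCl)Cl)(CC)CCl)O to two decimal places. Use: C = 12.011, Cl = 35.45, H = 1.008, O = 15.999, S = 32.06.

Molecular formula: C7H11Cl3O2S.
M = 7×12.011 + 3×35.45 + 11×1.008 + 2×15.999 + 1×32.06 = 265.57 g/mol.

265.57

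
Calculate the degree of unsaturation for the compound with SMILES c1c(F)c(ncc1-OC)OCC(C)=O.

5

Molecular formula from the SMILES: C9H10FNO3.
DoU = (2C + 2 + N − H − X)/2 = (2·9 + 2 + 1 − 10 − 1)/2 = 10/2 = 5.
(Structurally: 1 ring(s) + 4 π bond(s) = 5.)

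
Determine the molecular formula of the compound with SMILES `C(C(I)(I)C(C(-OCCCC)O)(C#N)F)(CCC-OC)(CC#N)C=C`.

Heavy atoms from the SMILES: 17 C, 1 F, 2 I, 2 N, 3 O.
Implicit hydrogens by atom environment:
  8 × C: 2 H each → 16
  5 × C: no H
  2 × C: 3 H each → 6
  2 × C: 1 H each → 2
  2 × I: no H
  2 × N: no H
  2 × O: no H
  1 × F: no H
  1 × O: 1 H
  Total hydrogens = 25.
Molecular formula: C17H25FI2N2O3

C17H25FI2N2O3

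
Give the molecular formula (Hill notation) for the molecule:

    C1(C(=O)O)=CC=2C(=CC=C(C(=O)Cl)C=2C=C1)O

C12H7ClO4

Heavy atoms from the SMILES: 12 C, 1 Cl, 4 O.
Implicit hydrogens by atom environment:
  5 × C (aromatic): 1 H each → 5
  5 × C (aromatic): no H
  2 × C: no H
  2 × O: 1 H each → 2
  2 × O: no H
  1 × Cl: no H
  Total hydrogens = 7.
Molecular formula: C12H7ClO4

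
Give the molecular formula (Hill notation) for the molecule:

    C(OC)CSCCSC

Heavy atoms from the SMILES: 6 C, 1 O, 2 S.
Implicit hydrogens by atom environment:
  4 × C: 2 H each → 8
  2 × C: 3 H each → 6
  2 × S: no H
  1 × O: no H
  Total hydrogens = 14.
Molecular formula: C6H14OS2

C6H14OS2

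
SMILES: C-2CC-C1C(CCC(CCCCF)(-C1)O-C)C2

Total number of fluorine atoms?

The symbol for fluorine appears 1 time in the SMILES.

1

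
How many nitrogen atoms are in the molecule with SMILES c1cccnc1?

1

The symbol for nitrogen appears 1 time in the SMILES.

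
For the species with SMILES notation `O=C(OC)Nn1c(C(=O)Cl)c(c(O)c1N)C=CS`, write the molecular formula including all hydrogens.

Heavy atoms from the SMILES: 9 C, 1 Cl, 3 N, 4 O, 1 S.
Implicit hydrogens by atom environment:
  4 × C (aromatic): no H
  3 × O: no H
  2 × C: 1 H each → 2
  2 × C: no H
  1 × C: 3 H
  1 × Cl: no H
  1 × N: 2 H
  1 × N: 1 H
  1 × N (aromatic): no H
  1 × O: 1 H
  1 × S: 1 H
  Total hydrogens = 10.
Molecular formula: C9H10ClN3O4S

C9H10ClN3O4S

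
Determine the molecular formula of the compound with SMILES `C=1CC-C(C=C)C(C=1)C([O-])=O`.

Heavy atoms from the SMILES: 9 C, 2 O.
Implicit hydrogens by atom environment:
  5 × C: 1 H each → 5
  3 × C: 2 H each → 6
  1 × C: no H
  1 × O: no H
  1 × O (charge -1): no H
  Total hydrogens = 11.
Net charge -1.
Molecular formula: C9H11O2-

C9H11O2-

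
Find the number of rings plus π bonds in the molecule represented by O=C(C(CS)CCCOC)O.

Molecular formula from the SMILES: C7H14O3S.
DoU = (2C + 2 + N − H − X)/2 = (2·7 + 2 + 0 − 14 − 0)/2 = 2/2 = 1.
(Structurally: 0 ring(s) + 1 π bond(s) = 1.)

1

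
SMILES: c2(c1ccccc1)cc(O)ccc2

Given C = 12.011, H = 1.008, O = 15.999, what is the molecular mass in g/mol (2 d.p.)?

170.21

Molecular formula: C12H10O.
M = 12×12.011 + 10×1.008 + 1×15.999 = 170.21 g/mol.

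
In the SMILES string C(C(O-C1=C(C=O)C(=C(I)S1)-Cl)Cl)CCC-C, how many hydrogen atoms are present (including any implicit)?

Hydrogens are implicit in SMILES; fill each atom to its normal valence:
  4 × C: 2 H each → 8
  4 × C (aromatic): no H
  2 × C: 1 H each → 2
  2 × Cl: no H
  2 × O: no H
  1 × C: 3 H
  1 × I: no H
  1 × S (aromatic): no H
  Total hydrogens = 13.

13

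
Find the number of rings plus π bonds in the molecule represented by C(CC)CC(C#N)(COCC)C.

Molecular formula from the SMILES: C10H19NO.
DoU = (2C + 2 + N − H − X)/2 = (2·10 + 2 + 1 − 19 − 0)/2 = 4/2 = 2.
(Structurally: 0 ring(s) + 2 π bond(s) = 2.)

2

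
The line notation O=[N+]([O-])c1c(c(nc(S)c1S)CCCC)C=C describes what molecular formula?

C11H14N2O2S2

Heavy atoms from the SMILES: 11 C, 2 N, 2 O, 2 S.
Implicit hydrogens by atom environment:
  5 × C (aromatic): no H
  4 × C: 2 H each → 8
  2 × S: 1 H each → 2
  1 × C: 3 H
  1 × C: 1 H
  1 × N (aromatic): no H
  1 × N (charge +1): no H
  1 × O: no H
  1 × O (charge -1): no H
  Total hydrogens = 14.
Molecular formula: C11H14N2O2S2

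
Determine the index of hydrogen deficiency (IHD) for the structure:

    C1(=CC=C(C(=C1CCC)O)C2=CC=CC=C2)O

8

Molecular formula from the SMILES: C15H16O2.
DoU = (2C + 2 + N − H − X)/2 = (2·15 + 2 + 0 − 16 − 0)/2 = 16/2 = 8.
(Structurally: 2 ring(s) + 6 π bond(s) = 8.)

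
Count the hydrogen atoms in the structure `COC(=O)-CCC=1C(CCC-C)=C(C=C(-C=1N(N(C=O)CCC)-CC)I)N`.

Hydrogens are implicit in SMILES; fill each atom to its normal valence:
  8 × C: 2 H each → 16
  5 × C (aromatic): no H
  4 × C: 3 H each → 12
  3 × O: no H
  2 × N: no H
  1 × C (aromatic): 1 H
  1 × C: 1 H
  1 × C: no H
  1 × I: no H
  1 × N: 2 H
  Total hydrogens = 32.

32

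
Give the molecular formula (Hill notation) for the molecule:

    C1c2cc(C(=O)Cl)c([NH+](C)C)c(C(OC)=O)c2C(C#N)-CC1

C16H18ClN2O3+

Heavy atoms from the SMILES: 16 C, 1 Cl, 2 N, 3 O.
Implicit hydrogens by atom environment:
  5 × C (aromatic): no H
  3 × C: 3 H each → 9
  3 × C: 2 H each → 6
  3 × C: no H
  3 × O: no H
  1 × C (aromatic): 1 H
  1 × C: 1 H
  1 × Cl: no H
  1 × N (charge +1): 1 H
  1 × N: no H
  Total hydrogens = 18.
Net charge +1.
Molecular formula: C16H18ClN2O3+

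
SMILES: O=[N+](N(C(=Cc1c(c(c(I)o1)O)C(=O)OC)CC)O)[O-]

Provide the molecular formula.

Heavy atoms from the SMILES: 10 C, 1 I, 2 N, 7 O.
Implicit hydrogens by atom environment:
  4 × C (aromatic): no H
  3 × O: no H
  2 × C: 3 H each → 6
  2 × C: no H
  2 × O: 1 H each → 2
  1 × C: 2 H
  1 × C: 1 H
  1 × I: no H
  1 × N: no H
  1 × N (charge +1): no H
  1 × O (aromatic): no H
  1 × O (charge -1): no H
  Total hydrogens = 11.
Molecular formula: C10H11IN2O7

C10H11IN2O7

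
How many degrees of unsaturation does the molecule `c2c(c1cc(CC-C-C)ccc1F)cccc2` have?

Molecular formula from the SMILES: C16H17F.
DoU = (2C + 2 + N − H − X)/2 = (2·16 + 2 + 0 − 17 − 1)/2 = 16/2 = 8.
(Structurally: 2 ring(s) + 6 π bond(s) = 8.)

8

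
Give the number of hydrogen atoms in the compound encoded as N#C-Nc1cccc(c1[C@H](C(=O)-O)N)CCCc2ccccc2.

19

Hydrogens are implicit in SMILES; fill each atom to its normal valence:
  8 × C (aromatic): 1 H each → 8
  4 × C (aromatic): no H
  3 × C: 2 H each → 6
  2 × C: no H
  1 × C: 1 H
  1 × N: 2 H
  1 × N: 1 H
  1 × N: no H
  1 × O: 1 H
  1 × O: no H
  Total hydrogens = 19.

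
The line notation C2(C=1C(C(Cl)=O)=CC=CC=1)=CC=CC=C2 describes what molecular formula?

Heavy atoms from the SMILES: 13 C, 1 Cl, 1 O.
Implicit hydrogens by atom environment:
  9 × C (aromatic): 1 H each → 9
  3 × C (aromatic): no H
  1 × C: no H
  1 × Cl: no H
  1 × O: no H
  Total hydrogens = 9.
Molecular formula: C13H9ClO

C13H9ClO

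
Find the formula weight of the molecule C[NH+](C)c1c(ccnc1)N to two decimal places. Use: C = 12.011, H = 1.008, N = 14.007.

Molecular formula: C7H12N3+.
M = 7×12.011 + 12×1.008 + 3×14.007 = 138.19 g/mol.

138.19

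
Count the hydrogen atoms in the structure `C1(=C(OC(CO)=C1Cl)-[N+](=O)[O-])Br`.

Hydrogens are implicit in SMILES; fill each atom to its normal valence:
  4 × C (aromatic): no H
  1 × Br: no H
  1 × C: 2 H
  1 × Cl: no H
  1 × N (charge +1): no H
  1 × O: 1 H
  1 × O (aromatic): no H
  1 × O: no H
  1 × O (charge -1): no H
  Total hydrogens = 3.

3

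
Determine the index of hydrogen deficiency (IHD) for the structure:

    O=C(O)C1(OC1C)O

2

Molecular formula from the SMILES: C4H6O4.
DoU = (2C + 2 + N − H − X)/2 = (2·4 + 2 + 0 − 6 − 0)/2 = 4/2 = 2.
(Structurally: 1 ring(s) + 1 π bond(s) = 2.)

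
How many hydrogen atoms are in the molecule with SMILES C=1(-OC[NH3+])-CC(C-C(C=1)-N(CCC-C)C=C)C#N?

Hydrogens are implicit in SMILES; fill each atom to its normal valence:
  7 × C: 2 H each → 14
  4 × C: 1 H each → 4
  2 × C: no H
  2 × N: no H
  1 × C: 3 H
  1 × N (charge +1): 3 H
  1 × O: no H
  Total hydrogens = 24.

24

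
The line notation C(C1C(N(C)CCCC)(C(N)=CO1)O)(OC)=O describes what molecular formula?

C11H20N2O4

Heavy atoms from the SMILES: 11 C, 2 N, 4 O.
Implicit hydrogens by atom environment:
  3 × C: 3 H each → 9
  3 × C: 2 H each → 6
  3 × C: no H
  3 × O: no H
  2 × C: 1 H each → 2
  1 × N: 2 H
  1 × N: no H
  1 × O: 1 H
  Total hydrogens = 20.
Molecular formula: C11H20N2O4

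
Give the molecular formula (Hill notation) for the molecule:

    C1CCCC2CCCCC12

C10H18

Heavy atoms from the SMILES: 10 C.
Implicit hydrogens by atom environment:
  8 × C: 2 H each → 16
  2 × C: 1 H each → 2
  Total hydrogens = 18.
Molecular formula: C10H18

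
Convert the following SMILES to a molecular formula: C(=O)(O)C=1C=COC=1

Heavy atoms from the SMILES: 5 C, 3 O.
Implicit hydrogens by atom environment:
  3 × C (aromatic): 1 H each → 3
  1 × C (aromatic): no H
  1 × C: no H
  1 × O: 1 H
  1 × O (aromatic): no H
  1 × O: no H
  Total hydrogens = 4.
Molecular formula: C5H4O3

C5H4O3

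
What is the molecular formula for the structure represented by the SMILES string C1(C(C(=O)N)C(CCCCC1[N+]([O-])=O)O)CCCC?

Heavy atoms from the SMILES: 13 C, 2 N, 4 O.
Implicit hydrogens by atom environment:
  7 × C: 2 H each → 14
  4 × C: 1 H each → 4
  2 × O: no H
  1 × C: 3 H
  1 × C: no H
  1 × N: 2 H
  1 × N (charge +1): no H
  1 × O: 1 H
  1 × O (charge -1): no H
  Total hydrogens = 24.
Molecular formula: C13H24N2O4

C13H24N2O4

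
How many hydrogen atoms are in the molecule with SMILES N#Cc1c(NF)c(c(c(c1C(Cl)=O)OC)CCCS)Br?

Hydrogens are implicit in SMILES; fill each atom to its normal valence:
  6 × C (aromatic): no H
  3 × C: 2 H each → 6
  2 × C: no H
  2 × O: no H
  1 × Br: no H
  1 × C: 3 H
  1 × Cl: no H
  1 × F: no H
  1 × N: 1 H
  1 × N: no H
  1 × S: 1 H
  Total hydrogens = 11.

11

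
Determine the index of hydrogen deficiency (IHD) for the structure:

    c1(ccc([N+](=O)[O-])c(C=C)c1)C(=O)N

Molecular formula from the SMILES: C9H8N2O3.
DoU = (2C + 2 + N − H − X)/2 = (2·9 + 2 + 2 − 8 − 0)/2 = 14/2 = 7.
(Structurally: 1 ring(s) + 6 π bond(s) = 7.)

7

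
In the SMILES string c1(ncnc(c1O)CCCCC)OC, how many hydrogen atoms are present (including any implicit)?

16

Hydrogens are implicit in SMILES; fill each atom to its normal valence:
  4 × C: 2 H each → 8
  3 × C (aromatic): no H
  2 × C: 3 H each → 6
  2 × N (aromatic): no H
  1 × C (aromatic): 1 H
  1 × O: 1 H
  1 × O: no H
  Total hydrogens = 16.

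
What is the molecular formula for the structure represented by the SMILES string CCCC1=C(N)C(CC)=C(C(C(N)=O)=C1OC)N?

C13H21N3O2

Heavy atoms from the SMILES: 13 C, 3 N, 2 O.
Implicit hydrogens by atom environment:
  6 × C (aromatic): no H
  3 × C: 3 H each → 9
  3 × C: 2 H each → 6
  3 × N: 2 H each → 6
  2 × O: no H
  1 × C: no H
  Total hydrogens = 21.
Molecular formula: C13H21N3O2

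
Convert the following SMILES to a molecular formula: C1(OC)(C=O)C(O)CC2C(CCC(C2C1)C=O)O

C13H20O5

Heavy atoms from the SMILES: 13 C, 5 O.
Implicit hydrogens by atom environment:
  7 × C: 1 H each → 7
  4 × C: 2 H each → 8
  3 × O: no H
  2 × O: 1 H each → 2
  1 × C: 3 H
  1 × C: no H
  Total hydrogens = 20.
Molecular formula: C13H20O5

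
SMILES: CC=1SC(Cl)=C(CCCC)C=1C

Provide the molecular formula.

C10H15ClS

Heavy atoms from the SMILES: 10 C, 1 Cl, 1 S.
Implicit hydrogens by atom environment:
  4 × C (aromatic): no H
  3 × C: 3 H each → 9
  3 × C: 2 H each → 6
  1 × Cl: no H
  1 × S (aromatic): no H
  Total hydrogens = 15.
Molecular formula: C10H15ClS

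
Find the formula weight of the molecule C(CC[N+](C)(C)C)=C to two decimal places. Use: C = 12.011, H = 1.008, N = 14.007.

114.21

Molecular formula: C7H16N+.
M = 7×12.011 + 16×1.008 + 1×14.007 = 114.21 g/mol.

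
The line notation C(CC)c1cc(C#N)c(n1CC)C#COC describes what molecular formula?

Heavy atoms from the SMILES: 13 C, 2 N, 1 O.
Implicit hydrogens by atom environment:
  3 × C: 3 H each → 9
  3 × C: 2 H each → 6
  3 × C (aromatic): no H
  3 × C: no H
  1 × C (aromatic): 1 H
  1 × N (aromatic): no H
  1 × N: no H
  1 × O: no H
  Total hydrogens = 16.
Molecular formula: C13H16N2O

C13H16N2O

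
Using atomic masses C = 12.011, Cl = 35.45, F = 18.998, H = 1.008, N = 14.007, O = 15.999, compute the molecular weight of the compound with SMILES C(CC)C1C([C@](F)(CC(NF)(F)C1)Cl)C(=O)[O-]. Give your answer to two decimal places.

Molecular formula: C10H14ClF3NO2-.
M = 10×12.011 + 1×35.45 + 3×18.998 + 14×1.008 + 1×14.007 + 2×15.999 = 272.67 g/mol.

272.67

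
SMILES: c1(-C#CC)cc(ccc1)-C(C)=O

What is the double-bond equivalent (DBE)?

7

Molecular formula from the SMILES: C11H10O.
DoU = (2C + 2 + N − H − X)/2 = (2·11 + 2 + 0 − 10 − 0)/2 = 14/2 = 7.
(Structurally: 1 ring(s) + 6 π bond(s) = 7.)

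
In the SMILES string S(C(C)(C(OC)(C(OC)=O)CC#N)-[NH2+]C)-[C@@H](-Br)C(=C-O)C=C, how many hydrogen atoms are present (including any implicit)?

22

Hydrogens are implicit in SMILES; fill each atom to its normal valence:
  5 × C: no H
  4 × C: 3 H each → 12
  3 × C: 1 H each → 3
  3 × O: no H
  2 × C: 2 H each → 4
  1 × Br: no H
  1 × N (charge +1): 2 H
  1 × N: no H
  1 × O: 1 H
  1 × S: no H
  Total hydrogens = 22.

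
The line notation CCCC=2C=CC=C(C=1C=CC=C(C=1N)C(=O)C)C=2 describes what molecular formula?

C17H19NO

Heavy atoms from the SMILES: 17 C, 1 N, 1 O.
Implicit hydrogens by atom environment:
  7 × C (aromatic): 1 H each → 7
  5 × C (aromatic): no H
  2 × C: 3 H each → 6
  2 × C: 2 H each → 4
  1 × C: no H
  1 × N: 2 H
  1 × O: no H
  Total hydrogens = 19.
Molecular formula: C17H19NO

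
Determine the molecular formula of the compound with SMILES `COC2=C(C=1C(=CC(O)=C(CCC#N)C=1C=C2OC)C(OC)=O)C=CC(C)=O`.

C21H21NO6

Heavy atoms from the SMILES: 21 C, 1 N, 6 O.
Implicit hydrogens by atom environment:
  8 × C (aromatic): no H
  5 × O: no H
  4 × C: 3 H each → 12
  3 × C: no H
  2 × C: 2 H each → 4
  2 × C (aromatic): 1 H each → 2
  2 × C: 1 H each → 2
  1 × N: no H
  1 × O: 1 H
  Total hydrogens = 21.
Molecular formula: C21H21NO6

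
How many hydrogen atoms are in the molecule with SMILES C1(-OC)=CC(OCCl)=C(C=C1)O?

9

Hydrogens are implicit in SMILES; fill each atom to its normal valence:
  3 × C (aromatic): 1 H each → 3
  3 × C (aromatic): no H
  2 × O: no H
  1 × C: 3 H
  1 × C: 2 H
  1 × Cl: no H
  1 × O: 1 H
  Total hydrogens = 9.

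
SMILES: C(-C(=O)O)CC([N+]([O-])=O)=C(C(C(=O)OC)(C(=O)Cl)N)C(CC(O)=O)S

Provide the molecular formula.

C12H15ClN2O9S

Heavy atoms from the SMILES: 12 C, 1 Cl, 2 N, 9 O, 1 S.
Implicit hydrogens by atom environment:
  7 × C: no H
  6 × O: no H
  3 × C: 2 H each → 6
  2 × O: 1 H each → 2
  1 × C: 3 H
  1 × C: 1 H
  1 × Cl: no H
  1 × N: 2 H
  1 × N (charge +1): no H
  1 × O (charge -1): no H
  1 × S: 1 H
  Total hydrogens = 15.
Molecular formula: C12H15ClN2O9S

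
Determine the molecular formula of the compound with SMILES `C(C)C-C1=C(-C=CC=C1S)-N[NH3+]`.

C9H15N2S+

Heavy atoms from the SMILES: 9 C, 2 N, 1 S.
Implicit hydrogens by atom environment:
  3 × C (aromatic): 1 H each → 3
  3 × C (aromatic): no H
  2 × C: 2 H each → 4
  1 × C: 3 H
  1 × N (charge +1): 3 H
  1 × N: 1 H
  1 × S: 1 H
  Total hydrogens = 15.
Net charge +1.
Molecular formula: C9H15N2S+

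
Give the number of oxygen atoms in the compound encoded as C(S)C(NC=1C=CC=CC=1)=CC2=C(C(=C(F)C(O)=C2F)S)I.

1

The symbol for oxygen appears 1 time in the SMILES.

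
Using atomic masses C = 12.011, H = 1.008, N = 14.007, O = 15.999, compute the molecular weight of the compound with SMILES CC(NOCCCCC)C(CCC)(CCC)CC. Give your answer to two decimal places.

Molecular formula: C16H35NO.
M = 16×12.011 + 35×1.008 + 1×14.007 + 1×15.999 = 257.46 g/mol.

257.46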